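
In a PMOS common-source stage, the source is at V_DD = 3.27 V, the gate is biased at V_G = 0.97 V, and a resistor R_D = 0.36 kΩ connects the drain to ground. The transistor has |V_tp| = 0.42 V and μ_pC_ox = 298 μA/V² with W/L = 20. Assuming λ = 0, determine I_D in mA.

I_D = 6.92 mA

V_SG = V_DD − V_G = 3.27 − 0.97 = 2.3 V, so V_ov = 2.3 − 0.42 = 1.88 V.
k_p = μ_pC_ox · (W/L) = 5.96 mA/V².
Assume saturation: I_D = ½ k_p V_ov² = 0.5 × 5.96 × 1.88² = 10.5 mA, giving V_SD = V_DD − I_D R_D = 3.27 − 10.5 × 0.36 = -0.522 V.
But -0.522 V < V_ov = 1.88 V, so the device is actually in triode.
In triode I_D = k_p[V_ov V_SD − ½ V_SD²] and I_D = (V_DD − V_SD)/R_D. Equating: 1.07 V_SD² − 5.034 V_SD + 3.27 = 0, giving V_SD = 0.779 V (the root below V_ov).
I_D = (3.27 − 0.779) / 0.36 = 6.92 mA.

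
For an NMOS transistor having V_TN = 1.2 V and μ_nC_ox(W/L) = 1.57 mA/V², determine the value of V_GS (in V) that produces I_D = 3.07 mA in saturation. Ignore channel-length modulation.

V_GS = 3.18 V

In saturation I_D = ½ k_n (V_GS − V_TN)², so V_GS − V_TN = √(2 I_D / k_n) = √(2 × 3.07 / 1.57) = 1.98 V.
V_GS = 1.2 + 1.98 = 3.18 V.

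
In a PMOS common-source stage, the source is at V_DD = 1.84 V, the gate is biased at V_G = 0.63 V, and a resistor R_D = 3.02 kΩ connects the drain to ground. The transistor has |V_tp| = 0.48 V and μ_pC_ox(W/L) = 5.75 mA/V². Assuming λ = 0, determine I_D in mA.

I_D = 0.560 mA

V_SG = V_DD − V_G = 1.84 − 0.63 = 1.21 V, so V_ov = 1.21 − 0.48 = 0.73 V.
Assume saturation: I_D = ½ k_p V_ov² = 0.5 × 5.75 × 0.73² = 1.53 mA, giving V_SD = V_DD − I_D R_D = 1.84 − 1.53 × 3.02 = -2.79 V.
But -2.79 V < V_ov = 0.73 V, so the device is actually in triode.
In triode I_D = k_p[V_ov V_SD − ½ V_SD²] and I_D = (V_DD − V_SD)/R_D. Equating: 8.68 V_SD² − 13.68 V_SD + 1.84 = 0, giving V_SD = 0.149 V (the root below V_ov).
I_D = (1.84 − 0.149) / 3.02 = 0.56 mA.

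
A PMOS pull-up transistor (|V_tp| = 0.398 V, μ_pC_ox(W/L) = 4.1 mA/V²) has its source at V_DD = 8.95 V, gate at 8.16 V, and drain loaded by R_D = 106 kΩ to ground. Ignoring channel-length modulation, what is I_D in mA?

I_D = 0.0839 mA

V_SG = V_DD − V_G = 8.95 − 8.16 = 0.79 V, so V_ov = 0.79 − 0.398 = 0.392 V.
Assume saturation: I_D = ½ k_p V_ov² = 0.5 × 4.1 × 0.392² = 0.315 mA, giving V_SD = V_DD − I_D R_D = 8.95 − 0.315 × 106 = -24.4 V.
But -24.4 V < V_ov = 0.392 V, so the device is actually in triode.
In triode I_D = k_p[V_ov V_SD − ½ V_SD²] and I_D = (V_DD − V_SD)/R_D. Equating: 217 V_SD² − 171.4 V_SD + 8.95 = 0, giving V_SD = 0.0562 V (the root below V_ov).
I_D = (8.95 − 0.0562) / 106 = 0.0839 mA.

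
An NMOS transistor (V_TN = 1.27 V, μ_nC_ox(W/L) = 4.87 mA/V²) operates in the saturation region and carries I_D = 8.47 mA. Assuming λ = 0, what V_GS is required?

In saturation I_D = ½ k_n (V_GS − V_TN)², so V_GS − V_TN = √(2 I_D / k_n) = √(2 × 8.47 / 4.87) = 1.87 V.
V_GS = 1.27 + 1.87 = 3.14 V.

V_GS = 3.14 V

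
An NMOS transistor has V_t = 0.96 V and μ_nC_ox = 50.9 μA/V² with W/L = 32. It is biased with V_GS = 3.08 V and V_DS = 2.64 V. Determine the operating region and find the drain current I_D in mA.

k_n = μ_nC_ox · (W/L) = 1.629 mA/V².
V_ov = V_GS − V_t = 3.08 − 0.96 = 2.12 V.
Since V_DS = 2.64 V ≥ V_ov = 2.12 V, the device is in saturation.
I_D = ½ k_n V_ov² = 0.5 × 1.629 × 2.12² = 3.66 mA.

Saturation; I_D = 3.66 mA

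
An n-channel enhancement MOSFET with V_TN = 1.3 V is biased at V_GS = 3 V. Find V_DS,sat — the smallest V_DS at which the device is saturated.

The boundary between triode and saturation is V_DS = V_GS − V_TN = V_ov.
V_ov = 3 − 1.3 = 1.7 V.

V_DS,sat = 1.70 V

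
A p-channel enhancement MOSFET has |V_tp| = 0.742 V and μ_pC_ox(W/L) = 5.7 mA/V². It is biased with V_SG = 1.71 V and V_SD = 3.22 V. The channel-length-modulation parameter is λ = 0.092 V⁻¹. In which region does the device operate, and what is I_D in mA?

V_ov = V_SG − |V_tp| = 1.71 − 0.742 = 0.968 V.
Since V_SD = 3.22 V ≥ V_ov = 0.968 V, the device is in saturation.
I_D = ½ k_p V_ov² (1 + λ V_SD) = 0.5 × 5.7 × 0.968² × (1 + 0.092 × 3.22) = 3.46 mA.

Saturation; I_D = 3.46 mA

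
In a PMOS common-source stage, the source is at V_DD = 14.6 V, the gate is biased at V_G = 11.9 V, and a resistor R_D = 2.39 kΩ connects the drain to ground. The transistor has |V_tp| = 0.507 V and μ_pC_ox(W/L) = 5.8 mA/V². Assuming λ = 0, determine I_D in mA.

I_D = 5.89 mA

V_SG = V_DD − V_G = 14.6 − 11.9 = 2.7 V, so V_ov = 2.7 − 0.507 = 2.19 V.
Assume saturation: I_D = ½ k_p V_ov² = 0.5 × 5.8 × 2.19² = 13.9 mA, giving V_SD = V_DD − I_D R_D = 14.6 − 13.9 × 2.39 = -18.7 V.
But -18.7 V < V_ov = 2.19 V, so the device is actually in triode.
In triode I_D = k_p[V_ov V_SD − ½ V_SD²] and I_D = (V_DD − V_SD)/R_D. Equating: 6.93 V_SD² − 31.4 V_SD + 14.6 = 0, giving V_SD = 0.526 V (the root below V_ov).
I_D = (14.6 − 0.526) / 2.39 = 5.89 mA.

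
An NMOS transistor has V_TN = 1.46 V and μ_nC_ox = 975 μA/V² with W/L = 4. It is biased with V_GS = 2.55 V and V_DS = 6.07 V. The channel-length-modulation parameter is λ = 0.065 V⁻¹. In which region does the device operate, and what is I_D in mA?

Saturation; I_D = 3.23 mA

k_n = μ_nC_ox · (W/L) = 3.9 mA/V².
V_ov = V_GS − V_TN = 2.55 − 1.46 = 1.09 V.
Since V_DS = 6.07 V ≥ V_ov = 1.09 V, the device is in saturation.
I_D = ½ k_n V_ov² (1 + λ V_DS) = 0.5 × 3.9 × 1.09² × (1 + 0.065 × 6.07) = 3.23 mA.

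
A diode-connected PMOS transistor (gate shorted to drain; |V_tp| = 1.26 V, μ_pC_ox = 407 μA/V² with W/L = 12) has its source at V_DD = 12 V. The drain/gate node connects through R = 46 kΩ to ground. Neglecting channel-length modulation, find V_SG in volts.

V_SG = 1.56 V

With gate tied to drain, V_SG = V_SD ≥ V_SG − |V_tp|, so the device is in saturation.
k_p = μ_pC_ox · (W/L) = 4.884 mA/V².
KCL at the drain: ½ k_p (V_SG − |V_tp|)² = (V_DD − V_SG)/R.
Let x = V_SG − 1.26. Then 112 x² + x − 10.74 = 0, giving x = 0.305 V (positive root), so V_SG = 1.56 V.
I_D = (V_DD − V_SG)/R = (12 − 1.56) / 46 = 0.227 mA.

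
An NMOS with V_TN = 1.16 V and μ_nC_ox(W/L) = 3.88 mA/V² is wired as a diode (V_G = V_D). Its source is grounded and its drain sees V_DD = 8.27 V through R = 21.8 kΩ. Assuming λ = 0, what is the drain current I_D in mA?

With gate tied to drain, V_GS = V_DS ≥ V_GS − V_TN, so the device is in saturation.
KCL at the drain: ½ k_n (V_GS − V_TN)² = (V_DD − V_GS)/R.
Let x = V_GS − 1.16. Then 42.3 x² + x − 7.11 = 0, giving x = 0.398 V (positive root), so V_GS = 1.56 V.
I_D = (V_DD − V_GS)/R = (8.27 − 1.56) / 21.8 = 0.308 mA.

I_D = 0.308 mA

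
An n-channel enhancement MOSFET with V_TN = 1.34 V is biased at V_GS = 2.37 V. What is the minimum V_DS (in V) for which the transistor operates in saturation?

The boundary between triode and saturation is V_DS = V_GS − V_TN = V_ov.
V_ov = 2.37 − 1.34 = 1.03 V.

V_DS,sat = 1.03 V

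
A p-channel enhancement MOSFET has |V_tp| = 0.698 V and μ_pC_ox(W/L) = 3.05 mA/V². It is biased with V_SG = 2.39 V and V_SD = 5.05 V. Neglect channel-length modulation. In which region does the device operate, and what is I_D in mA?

V_ov = V_SG − |V_tp| = 2.39 − 0.698 = 1.69 V.
Since V_SD = 5.05 V ≥ V_ov = 1.69 V, the device is in saturation.
I_D = ½ k_p V_ov² = 0.5 × 3.05 × 1.69² = 4.37 mA.

Saturation; I_D = 4.37 mA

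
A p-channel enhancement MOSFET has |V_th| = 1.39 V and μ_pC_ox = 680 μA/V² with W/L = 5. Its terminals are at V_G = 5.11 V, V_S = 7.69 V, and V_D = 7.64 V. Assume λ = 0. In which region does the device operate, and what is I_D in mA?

V_SG = V_S − V_G = 7.69 − 5.11 = 2.58 V; V_SD = V_S − V_D = 7.69 − 7.64 = 0.05 V.
k_p = μ_pC_ox · (W/L) = 3.4 mA/V².
V_ov = V_SG − |V_th| = 2.58 − 1.39 = 1.19 V.
Since V_SD = 0.05 V < V_ov = 1.19 V, the device is in the triode region.
I_D = k_p [V_ov · V_SD − ½ V_SD²] = 3.4 × [1.19 × 0.05 − 0.5 × 0.05²] = 0.198 mA.

Triode; I_D = 0.198 mA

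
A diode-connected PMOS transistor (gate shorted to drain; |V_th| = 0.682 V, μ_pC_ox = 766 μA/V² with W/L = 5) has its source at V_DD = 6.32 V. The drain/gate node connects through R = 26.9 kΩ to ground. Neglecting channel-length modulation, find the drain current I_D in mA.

With gate tied to drain, V_SG = V_SD ≥ V_SG − |V_th|, so the device is in saturation.
k_p = μ_pC_ox · (W/L) = 3.83 mA/V².
KCL at the drain: ½ k_p (V_SG − |V_th|)² = (V_DD − V_SG)/R.
Let x = V_SG − 0.682. Then 51.5 x² + x − 5.638 = 0, giving x = 0.321 V (positive root), so V_SG = 1 V.
I_D = (V_DD − V_SG)/R = (6.32 − 1) / 26.9 = 0.198 mA.

I_D = 0.198 mA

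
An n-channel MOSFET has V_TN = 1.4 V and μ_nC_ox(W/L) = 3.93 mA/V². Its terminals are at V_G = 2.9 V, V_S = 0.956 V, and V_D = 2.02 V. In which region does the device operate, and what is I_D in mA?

V_GS = V_G − V_S = 2.9 − 0.956 = 1.94 V; V_DS = V_D − V_S = 2.02 − 0.956 = 1.06 V.
V_ov = V_GS − V_TN = 1.94 − 1.4 = 0.544 V.
Since V_DS = 1.06 V ≥ V_ov = 0.544 V, the device is in saturation.
I_D = ½ k_n V_ov² = 0.5 × 3.93 × 0.544² = 0.582 mA.

Saturation; I_D = 0.582 mA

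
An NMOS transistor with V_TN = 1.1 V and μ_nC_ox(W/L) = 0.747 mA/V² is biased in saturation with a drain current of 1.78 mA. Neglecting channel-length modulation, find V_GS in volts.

V_GS = 3.28 V

In saturation I_D = ½ k_n (V_GS − V_TN)², so V_GS − V_TN = √(2 I_D / k_n) = √(2 × 1.78 / 0.747) = 2.18 V.
V_GS = 1.1 + 2.18 = 3.28 V.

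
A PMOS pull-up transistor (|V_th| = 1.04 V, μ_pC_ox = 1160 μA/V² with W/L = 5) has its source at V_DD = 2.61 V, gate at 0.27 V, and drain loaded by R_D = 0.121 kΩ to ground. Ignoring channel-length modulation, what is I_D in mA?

V_SG = V_DD − V_G = 2.61 − 0.27 = 2.34 V, so V_ov = 2.34 − 1.04 = 1.3 V.
k_p = μ_pC_ox · (W/L) = 5.8 mA/V².
Assume saturation: I_D = ½ k_p V_ov² = 0.5 × 5.8 × 1.3² = 4.9 mA, giving V_SD = V_DD − I_D R_D = 2.61 − 4.9 × 0.121 = 2.02 V.
V_SD = 2.02 V ≥ V_ov = 1.3 V, confirming saturation.

I_D = 4.90 mA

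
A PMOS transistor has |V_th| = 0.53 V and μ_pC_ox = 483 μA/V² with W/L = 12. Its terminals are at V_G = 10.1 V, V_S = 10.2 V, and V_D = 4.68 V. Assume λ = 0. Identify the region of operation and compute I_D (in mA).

V_SG = V_S − V_G = 10.2 − 10.1 = 0.1 V; V_SD = V_S − V_D = 10.2 − 4.68 = 5.52 V.
V_SG = 0.1 V < |V_th| = 0.53 V, so the transistor is in cutoff.

Cutoff; I_D = 0 mA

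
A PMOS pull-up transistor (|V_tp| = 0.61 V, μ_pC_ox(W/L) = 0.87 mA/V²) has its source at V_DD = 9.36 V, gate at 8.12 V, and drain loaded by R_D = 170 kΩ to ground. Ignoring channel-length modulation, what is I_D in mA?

I_D = 0.0544 mA

V_SG = V_DD − V_G = 9.36 − 8.12 = 1.24 V, so V_ov = 1.24 − 0.61 = 0.63 V.
Assume saturation: I_D = ½ k_p V_ov² = 0.5 × 0.87 × 0.63² = 0.173 mA, giving V_SD = V_DD − I_D R_D = 9.36 − 0.173 × 170 = -20 V.
But -20 V < V_ov = 0.63 V, so the device is actually in triode.
In triode I_D = k_p[V_ov V_SD − ½ V_SD²] and I_D = (V_DD − V_SD)/R_D. Equating: 74 V_SD² − 94.18 V_SD + 9.36 = 0, giving V_SD = 0.109 V (the root below V_ov).
I_D = (9.36 − 0.109) / 170 = 0.0544 mA.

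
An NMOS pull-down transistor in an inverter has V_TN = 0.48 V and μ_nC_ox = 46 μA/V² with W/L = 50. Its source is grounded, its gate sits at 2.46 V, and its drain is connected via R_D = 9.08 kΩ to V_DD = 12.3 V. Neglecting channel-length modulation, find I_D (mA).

I_D = 1.32 mA

V_GS = V_G = 2.46 V, so V_ov = 2.46 − 0.48 = 1.98 V.
k_n = μ_nC_ox · (W/L) = 2.3 mA/V².
Assume saturation: I_D = ½ k_n V_ov² = 0.5 × 2.3 × 1.98² = 4.51 mA, giving V_DS = V_DD − I_D R_D = 12.3 − 4.51 × 9.08 = -28.6 V.
But -28.6 V < V_ov = 1.98 V, so the device is actually in triode.
In triode I_D = k_n[V_ov V_DS − ½ V_DS²] and I_D = (V_DD − V_DS)/R_D. Equating: 10.4 V_DS² − 42.35 V_DS + 12.3 = 0, giving V_DS = 0.315 V (the root below V_ov).
I_D = (12.3 − 0.315) / 9.08 = 1.32 mA.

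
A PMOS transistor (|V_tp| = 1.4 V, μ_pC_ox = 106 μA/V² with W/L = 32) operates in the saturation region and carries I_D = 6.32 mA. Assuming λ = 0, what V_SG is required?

k_p = μ_pC_ox · (W/L) = 3.392 mA/V².
In saturation I_D = ½ k_p (V_SG − |V_tp|)², so V_SG − |V_tp| = √(2 I_D / k_p) = √(2 × 6.32 / 3.392) = 1.93 V.
V_SG = 1.4 + 1.93 = 3.33 V.

V_SG = 3.33 V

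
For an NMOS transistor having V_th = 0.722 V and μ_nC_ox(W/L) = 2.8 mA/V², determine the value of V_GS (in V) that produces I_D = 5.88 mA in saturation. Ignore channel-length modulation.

In saturation I_D = ½ k_n (V_GS − V_th)², so V_GS − V_th = √(2 I_D / k_n) = √(2 × 5.88 / 2.8) = 2.05 V.
V_GS = 0.722 + 2.05 = 2.77 V.

V_GS = 2.77 V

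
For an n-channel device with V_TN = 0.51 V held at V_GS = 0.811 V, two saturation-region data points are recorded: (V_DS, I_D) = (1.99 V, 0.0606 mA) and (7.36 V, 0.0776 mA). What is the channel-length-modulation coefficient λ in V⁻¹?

λ = 0.0583 V⁻¹

With V_GS fixed, I_D ∝ (1 + λ V_DS) in saturation, so I_D2/I_D1 = (1 + λ V_DS2)/(1 + λ V_DS1).
0.0776/0.0606 = 1.281 = (1 + 7.36 λ)/(1 + 1.99 λ).
Solving: λ (I_D1 V_DS2 − I_D2 V_DS1) = I_D2 − I_D1, so λ = (0.0776 − 0.0606) / (0.0606 × 7.36 − 0.0776 × 1.99) = 0.017 / 0.292 = 0.0583 V⁻¹.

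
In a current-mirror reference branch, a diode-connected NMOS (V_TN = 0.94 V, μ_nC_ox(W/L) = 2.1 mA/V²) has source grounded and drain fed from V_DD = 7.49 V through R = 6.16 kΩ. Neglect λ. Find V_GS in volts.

V_GS = 1.87 V

With gate tied to drain, V_GS = V_DS ≥ V_GS − V_TN, so the device is in saturation.
KCL at the drain: ½ k_n (V_GS − V_TN)² = (V_DD − V_GS)/R.
Let x = V_GS − 0.94. Then 6.47 x² + x − 6.55 = 0, giving x = 0.932 V (positive root), so V_GS = 1.87 V.
I_D = (V_DD − V_GS)/R = (7.49 − 1.87) / 6.16 = 0.912 mA.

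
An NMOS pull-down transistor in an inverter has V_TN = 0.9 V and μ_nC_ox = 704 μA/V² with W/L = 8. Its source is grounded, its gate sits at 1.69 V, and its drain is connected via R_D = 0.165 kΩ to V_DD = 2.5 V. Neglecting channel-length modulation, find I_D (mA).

I_D = 1.76 mA

V_GS = V_G = 1.69 V, so V_ov = 1.69 − 0.9 = 0.79 V.
k_n = μ_nC_ox · (W/L) = 5.632 mA/V².
Assume saturation: I_D = ½ k_n V_ov² = 0.5 × 5.632 × 0.79² = 1.76 mA, giving V_DS = V_DD − I_D R_D = 2.5 − 1.76 × 0.165 = 2.21 V.
V_DS = 2.21 V ≥ V_ov = 0.79 V, confirming saturation.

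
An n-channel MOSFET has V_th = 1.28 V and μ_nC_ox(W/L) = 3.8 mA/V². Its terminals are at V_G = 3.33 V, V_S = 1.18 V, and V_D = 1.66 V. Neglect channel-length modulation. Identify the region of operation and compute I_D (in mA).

Triode; I_D = 1.15 mA

V_GS = V_G − V_S = 3.33 − 1.18 = 2.15 V; V_DS = V_D − V_S = 1.66 − 1.18 = 0.48 V.
V_ov = V_GS − V_th = 2.15 − 1.28 = 0.87 V.
Since V_DS = 0.48 V < V_ov = 0.87 V, the device is in the triode region.
I_D = k_n [V_ov · V_DS − ½ V_DS²] = 3.8 × [0.87 × 0.48 − 0.5 × 0.48²] = 1.15 mA.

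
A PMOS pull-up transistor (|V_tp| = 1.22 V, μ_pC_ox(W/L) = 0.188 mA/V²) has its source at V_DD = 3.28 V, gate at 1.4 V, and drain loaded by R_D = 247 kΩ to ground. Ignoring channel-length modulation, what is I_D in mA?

V_SG = V_DD − V_G = 3.28 − 1.4 = 1.88 V, so V_ov = 1.88 − 1.22 = 0.66 V.
Assume saturation: I_D = ½ k_p V_ov² = 0.5 × 0.188 × 0.66² = 0.0409 mA, giving V_SD = V_DD − I_D R_D = 3.28 − 0.0409 × 247 = -6.83 V.
But -6.83 V < V_ov = 0.66 V, so the device is actually in triode.
In triode I_D = k_p[V_ov V_SD − ½ V_SD²] and I_D = (V_DD − V_SD)/R_D. Equating: 23.2 V_SD² − 31.65 V_SD + 3.28 = 0, giving V_SD = 0.113 V (the root below V_ov).
I_D = (3.28 − 0.113) / 247 = 0.0128 mA.

I_D = 0.0128 mA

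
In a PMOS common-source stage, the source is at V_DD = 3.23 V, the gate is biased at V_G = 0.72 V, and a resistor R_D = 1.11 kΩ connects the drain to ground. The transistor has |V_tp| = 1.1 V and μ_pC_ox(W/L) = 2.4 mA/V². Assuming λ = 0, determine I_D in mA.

I_D = 2.09 mA

V_SG = V_DD − V_G = 3.23 − 0.72 = 2.51 V, so V_ov = 2.51 − 1.1 = 1.41 V.
Assume saturation: I_D = ½ k_p V_ov² = 0.5 × 2.4 × 1.41² = 2.39 mA, giving V_SD = V_DD − I_D R_D = 3.23 − 2.39 × 1.11 = 0.582 V.
But 0.582 V < V_ov = 1.41 V, so the device is actually in triode.
In triode I_D = k_p[V_ov V_SD − ½ V_SD²] and I_D = (V_DD − V_SD)/R_D. Equating: 1.33 V_SD² − 4.756 V_SD + 3.23 = 0, giving V_SD = 0.912 V (the root below V_ov).
I_D = (3.23 − 0.912) / 1.11 = 2.09 mA.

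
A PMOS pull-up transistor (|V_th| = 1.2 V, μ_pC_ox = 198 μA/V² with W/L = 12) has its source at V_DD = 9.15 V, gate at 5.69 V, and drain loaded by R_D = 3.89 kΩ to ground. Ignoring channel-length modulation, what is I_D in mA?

I_D = 2.23 mA

V_SG = V_DD − V_G = 9.15 − 5.69 = 3.46 V, so V_ov = 3.46 − 1.2 = 2.26 V.
k_p = μ_pC_ox · (W/L) = 2.376 mA/V².
Assume saturation: I_D = ½ k_p V_ov² = 0.5 × 2.376 × 2.26² = 6.07 mA, giving V_SD = V_DD − I_D R_D = 9.15 − 6.07 × 3.89 = -14.5 V.
But -14.5 V < V_ov = 2.26 V, so the device is actually in triode.
In triode I_D = k_p[V_ov V_SD − ½ V_SD²] and I_D = (V_DD − V_SD)/R_D. Equating: 4.62 V_SD² − 21.89 V_SD + 9.15 = 0, giving V_SD = 0.463 V (the root below V_ov).
I_D = (9.15 − 0.463) / 3.89 = 2.23 mA.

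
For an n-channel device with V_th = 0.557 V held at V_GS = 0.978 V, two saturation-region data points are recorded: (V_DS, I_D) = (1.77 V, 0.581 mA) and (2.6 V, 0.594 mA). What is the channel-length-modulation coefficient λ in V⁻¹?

λ = 0.0283 V⁻¹

With V_GS fixed, I_D ∝ (1 + λ V_DS) in saturation, so I_D2/I_D1 = (1 + λ V_DS2)/(1 + λ V_DS1).
0.594/0.581 = 1.022 = (1 + 2.6 λ)/(1 + 1.77 λ).
Solving: λ (I_D1 V_DS2 − I_D2 V_DS1) = I_D2 − I_D1, so λ = (0.594 − 0.581) / (0.581 × 2.6 − 0.594 × 1.77) = 0.013 / 0.459 = 0.0283 V⁻¹.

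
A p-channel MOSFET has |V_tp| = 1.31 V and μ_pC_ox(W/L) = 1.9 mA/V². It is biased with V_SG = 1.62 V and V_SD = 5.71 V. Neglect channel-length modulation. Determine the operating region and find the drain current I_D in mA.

V_ov = V_SG − |V_tp| = 1.62 − 1.31 = 0.31 V.
Since V_SD = 5.71 V ≥ V_ov = 0.31 V, the device is in saturation.
I_D = ½ k_p V_ov² = 0.5 × 1.9 × 0.31² = 0.0913 mA.

Saturation; I_D = 0.0913 mA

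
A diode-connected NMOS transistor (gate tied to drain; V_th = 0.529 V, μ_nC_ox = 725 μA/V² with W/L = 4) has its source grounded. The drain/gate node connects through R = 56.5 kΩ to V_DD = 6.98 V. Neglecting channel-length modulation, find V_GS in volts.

With gate tied to drain, V_GS = V_DS ≥ V_GS − V_th, so the device is in saturation.
k_n = μ_nC_ox · (W/L) = 2.9 mA/V².
KCL at the drain: ½ k_n (V_GS − V_th)² = (V_DD − V_GS)/R.
Let x = V_GS − 0.529. Then 81.9 x² + x − 6.451 = 0, giving x = 0.275 V (positive root), so V_GS = 0.804 V.
I_D = (V_DD − V_GS)/R = (6.98 − 0.804) / 56.5 = 0.109 mA.

V_GS = 0.804 V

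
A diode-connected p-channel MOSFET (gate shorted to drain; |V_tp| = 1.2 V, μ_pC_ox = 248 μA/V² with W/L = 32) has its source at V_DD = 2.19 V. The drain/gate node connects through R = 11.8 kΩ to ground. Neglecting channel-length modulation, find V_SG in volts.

With gate tied to drain, V_SG = V_SD ≥ V_SG − |V_tp|, so the device is in saturation.
k_p = μ_pC_ox · (W/L) = 7.936 mA/V².
KCL at the drain: ½ k_p (V_SG − |V_tp|)² = (V_DD − V_SG)/R.
Let x = V_SG − 1.2. Then 46.8 x² + x − 0.99 = 0, giving x = 0.135 V (positive root), so V_SG = 1.34 V.
I_D = (V_DD − V_SG)/R = (2.19 − 1.34) / 11.8 = 0.0724 mA.

V_SG = 1.34 V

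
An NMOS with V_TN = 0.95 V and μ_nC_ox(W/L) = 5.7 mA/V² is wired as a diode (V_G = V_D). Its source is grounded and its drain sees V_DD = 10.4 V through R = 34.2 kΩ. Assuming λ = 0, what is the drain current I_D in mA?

With gate tied to drain, V_GS = V_DS ≥ V_GS − V_TN, so the device is in saturation.
KCL at the drain: ½ k_n (V_GS − V_TN)² = (V_DD − V_GS)/R.
Let x = V_GS − 0.95. Then 97.5 x² + x − 9.45 = 0, giving x = 0.306 V (positive root), so V_GS = 1.26 V.
I_D = (V_DD − V_GS)/R = (10.4 − 1.26) / 34.2 = 0.267 mA.

I_D = 0.267 mA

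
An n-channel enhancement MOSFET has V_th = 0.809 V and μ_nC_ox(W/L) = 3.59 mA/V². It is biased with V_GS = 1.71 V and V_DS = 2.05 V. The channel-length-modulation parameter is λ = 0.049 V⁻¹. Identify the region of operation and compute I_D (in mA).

V_ov = V_GS − V_th = 1.71 − 0.809 = 0.901 V.
Since V_DS = 2.05 V ≥ V_ov = 0.901 V, the device is in saturation.
I_D = ½ k_n V_ov² (1 + λ V_DS) = 0.5 × 3.59 × 0.901² × (1 + 0.049 × 2.05) = 1.6 mA.

Saturation; I_D = 1.60 mA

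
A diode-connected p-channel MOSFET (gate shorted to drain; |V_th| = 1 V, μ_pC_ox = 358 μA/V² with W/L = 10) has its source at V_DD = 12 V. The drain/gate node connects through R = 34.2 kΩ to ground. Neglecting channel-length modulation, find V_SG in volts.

V_SG = 1.42 V

With gate tied to drain, V_SG = V_SD ≥ V_SG − |V_th|, so the device is in saturation.
k_p = μ_pC_ox · (W/L) = 3.58 mA/V².
KCL at the drain: ½ k_p (V_SG − |V_th|)² = (V_DD − V_SG)/R.
Let x = V_SG − 1. Then 61.2 x² + x − 11 = 0, giving x = 0.416 V (positive root), so V_SG = 1.42 V.
I_D = (V_DD − V_SG)/R = (12 − 1.42) / 34.2 = 0.309 mA.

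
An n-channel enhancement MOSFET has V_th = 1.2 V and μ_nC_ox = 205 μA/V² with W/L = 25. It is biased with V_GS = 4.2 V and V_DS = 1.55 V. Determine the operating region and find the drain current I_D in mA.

k_n = μ_nC_ox · (W/L) = 5.125 mA/V².
V_ov = V_GS − V_th = 4.2 − 1.2 = 3 V.
Since V_DS = 1.55 V < V_ov = 3 V, the device is in the triode region.
I_D = k_n [V_ov · V_DS − ½ V_DS²] = 5.125 × [3 × 1.55 − 0.5 × 1.55²] = 17.7 mA.

Triode; I_D = 17.7 mA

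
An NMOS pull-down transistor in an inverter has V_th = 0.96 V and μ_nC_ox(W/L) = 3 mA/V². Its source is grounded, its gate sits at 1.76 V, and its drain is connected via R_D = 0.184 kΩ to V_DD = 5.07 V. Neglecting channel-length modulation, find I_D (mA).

I_D = 0.960 mA

V_GS = V_G = 1.76 V, so V_ov = 1.76 − 0.96 = 0.8 V.
Assume saturation: I_D = ½ k_n V_ov² = 0.5 × 3 × 0.8² = 0.96 mA, giving V_DS = V_DD − I_D R_D = 5.07 − 0.96 × 0.184 = 4.89 V.
V_DS = 4.89 V ≥ V_ov = 0.8 V, confirming saturation.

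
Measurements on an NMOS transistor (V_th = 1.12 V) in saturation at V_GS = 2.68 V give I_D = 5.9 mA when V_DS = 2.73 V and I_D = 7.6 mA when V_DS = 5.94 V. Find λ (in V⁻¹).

With V_GS fixed, I_D ∝ (1 + λ V_DS) in saturation, so I_D2/I_D1 = (1 + λ V_DS2)/(1 + λ V_DS1).
7.6/5.9 = 1.288 = (1 + 5.94 λ)/(1 + 2.73 λ).
Solving: λ (I_D1 V_DS2 − I_D2 V_DS1) = I_D2 − I_D1, so λ = (7.6 − 5.9) / (5.9 × 5.94 − 7.6 × 2.73) = 1.7 / 14.3 = 0.119 V⁻¹.

λ = 0.119 V⁻¹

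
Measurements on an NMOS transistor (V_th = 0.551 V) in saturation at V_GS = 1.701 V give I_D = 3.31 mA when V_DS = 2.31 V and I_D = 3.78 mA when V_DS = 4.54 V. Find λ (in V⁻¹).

With V_GS fixed, I_D ∝ (1 + λ V_DS) in saturation, so I_D2/I_D1 = (1 + λ V_DS2)/(1 + λ V_DS1).
3.78/3.31 = 1.142 = (1 + 4.54 λ)/(1 + 2.31 λ).
Solving: λ (I_D1 V_DS2 − I_D2 V_DS1) = I_D2 − I_D1, so λ = (3.78 − 3.31) / (3.31 × 4.54 − 3.78 × 2.31) = 0.47 / 6.3 = 0.0747 V⁻¹.

λ = 0.0747 V⁻¹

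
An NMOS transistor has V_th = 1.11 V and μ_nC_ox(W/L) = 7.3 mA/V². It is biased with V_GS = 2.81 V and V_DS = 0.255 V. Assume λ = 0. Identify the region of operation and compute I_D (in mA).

Triode; I_D = 2.93 mA

V_ov = V_GS − V_th = 2.81 − 1.11 = 1.7 V.
Since V_DS = 0.255 V < V_ov = 1.7 V, the device is in the triode region.
I_D = k_n [V_ov · V_DS − ½ V_DS²] = 7.3 × [1.7 × 0.255 − 0.5 × 0.255²] = 2.93 mA.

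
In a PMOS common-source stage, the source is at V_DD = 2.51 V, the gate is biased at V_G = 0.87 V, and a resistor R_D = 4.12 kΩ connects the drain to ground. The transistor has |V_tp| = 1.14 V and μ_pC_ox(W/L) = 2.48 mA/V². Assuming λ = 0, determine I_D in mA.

V_SG = V_DD − V_G = 2.51 − 0.87 = 1.64 V, so V_ov = 1.64 − 1.14 = 0.5 V.
Assume saturation: I_D = ½ k_p V_ov² = 0.5 × 2.48 × 0.5² = 0.31 mA, giving V_SD = V_DD − I_D R_D = 2.51 − 0.31 × 4.12 = 1.23 V.
V_SD = 1.23 V ≥ V_ov = 0.5 V, confirming saturation.

I_D = 0.310 mA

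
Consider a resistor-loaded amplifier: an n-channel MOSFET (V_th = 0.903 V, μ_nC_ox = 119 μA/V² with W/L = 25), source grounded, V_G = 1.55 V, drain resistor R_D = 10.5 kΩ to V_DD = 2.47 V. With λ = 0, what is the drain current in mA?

I_D = 0.223 mA

V_GS = V_G = 1.55 V, so V_ov = 1.55 − 0.903 = 0.647 V.
k_n = μ_nC_ox · (W/L) = 2.975 mA/V².
Assume saturation: I_D = ½ k_n V_ov² = 0.5 × 2.975 × 0.647² = 0.623 mA, giving V_DS = V_DD − I_D R_D = 2.47 − 0.623 × 10.5 = -4.07 V.
But -4.07 V < V_ov = 0.647 V, so the device is actually in triode.
In triode I_D = k_n[V_ov V_DS − ½ V_DS²] and I_D = (V_DD − V_DS)/R_D. Equating: 15.6 V_DS² − 21.21 V_DS + 2.47 = 0, giving V_DS = 0.129 V (the root below V_ov).
I_D = (2.47 − 0.129) / 10.5 = 0.223 mA.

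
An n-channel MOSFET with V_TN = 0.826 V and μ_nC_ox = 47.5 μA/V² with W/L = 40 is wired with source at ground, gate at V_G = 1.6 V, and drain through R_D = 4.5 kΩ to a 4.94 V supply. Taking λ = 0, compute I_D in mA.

V_GS = V_G = 1.6 V, so V_ov = 1.6 − 0.826 = 0.774 V.
k_n = μ_nC_ox · (W/L) = 1.9 mA/V².
Assume saturation: I_D = ½ k_n V_ov² = 0.5 × 1.9 × 0.774² = 0.569 mA, giving V_DS = V_DD − I_D R_D = 4.94 − 0.569 × 4.5 = 2.38 V.
V_DS = 2.38 V ≥ V_ov = 0.774 V, confirming saturation.

I_D = 0.569 mA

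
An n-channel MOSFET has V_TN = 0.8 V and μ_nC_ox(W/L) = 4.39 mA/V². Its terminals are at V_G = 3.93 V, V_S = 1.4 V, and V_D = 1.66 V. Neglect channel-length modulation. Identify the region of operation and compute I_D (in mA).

Triode; I_D = 1.83 mA

V_GS = V_G − V_S = 3.93 − 1.4 = 2.53 V; V_DS = V_D − V_S = 1.66 − 1.4 = 0.26 V.
V_ov = V_GS − V_TN = 2.53 − 0.8 = 1.73 V.
Since V_DS = 0.26 V < V_ov = 1.73 V, the device is in the triode region.
I_D = k_n [V_ov · V_DS − ½ V_DS²] = 4.39 × [1.73 × 0.26 − 0.5 × 0.26²] = 1.83 mA.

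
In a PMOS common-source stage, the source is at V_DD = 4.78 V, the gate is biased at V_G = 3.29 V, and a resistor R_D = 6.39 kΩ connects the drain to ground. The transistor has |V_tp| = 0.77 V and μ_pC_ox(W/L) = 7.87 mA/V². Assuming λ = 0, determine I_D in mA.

I_D = 0.726 mA

V_SG = V_DD − V_G = 4.78 − 3.29 = 1.49 V, so V_ov = 1.49 − 0.77 = 0.72 V.
Assume saturation: I_D = ½ k_p V_ov² = 0.5 × 7.87 × 0.72² = 2.04 mA, giving V_SD = V_DD − I_D R_D = 4.78 − 2.04 × 6.39 = -8.25 V.
But -8.25 V < V_ov = 0.72 V, so the device is actually in triode.
In triode I_D = k_p[V_ov V_SD − ½ V_SD²] and I_D = (V_DD − V_SD)/R_D. Equating: 25.1 V_SD² − 37.21 V_SD + 4.78 = 0, giving V_SD = 0.142 V (the root below V_ov).
I_D = (4.78 − 0.142) / 6.39 = 0.726 mA.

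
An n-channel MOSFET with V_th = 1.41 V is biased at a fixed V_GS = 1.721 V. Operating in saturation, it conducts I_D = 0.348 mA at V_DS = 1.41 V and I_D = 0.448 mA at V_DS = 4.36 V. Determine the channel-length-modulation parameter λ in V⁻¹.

With V_GS fixed, I_D ∝ (1 + λ V_DS) in saturation, so I_D2/I_D1 = (1 + λ V_DS2)/(1 + λ V_DS1).
0.448/0.348 = 1.287 = (1 + 4.36 λ)/(1 + 1.41 λ).
Solving: λ (I_D1 V_DS2 − I_D2 V_DS1) = I_D2 − I_D1, so λ = (0.448 − 0.348) / (0.348 × 4.36 − 0.448 × 1.41) = 0.1 / 0.886 = 0.113 V⁻¹.

λ = 0.113 V⁻¹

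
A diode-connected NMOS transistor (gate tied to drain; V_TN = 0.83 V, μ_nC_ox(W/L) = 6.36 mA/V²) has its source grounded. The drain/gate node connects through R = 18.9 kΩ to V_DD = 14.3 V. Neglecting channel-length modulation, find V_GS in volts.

V_GS = 1.30 V

With gate tied to drain, V_GS = V_DS ≥ V_GS − V_TN, so the device is in saturation.
KCL at the drain: ½ k_n (V_GS − V_TN)² = (V_DD − V_GS)/R.
Let x = V_GS − 0.83. Then 60.1 x² + x − 13.47 = 0, giving x = 0.465 V (positive root), so V_GS = 1.3 V.
I_D = (V_DD − V_GS)/R = (14.3 − 1.3) / 18.9 = 0.688 mA.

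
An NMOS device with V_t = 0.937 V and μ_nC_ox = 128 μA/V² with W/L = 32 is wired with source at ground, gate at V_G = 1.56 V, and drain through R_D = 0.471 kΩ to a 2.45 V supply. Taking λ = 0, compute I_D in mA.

V_GS = V_G = 1.56 V, so V_ov = 1.56 − 0.937 = 0.623 V.
k_n = μ_nC_ox · (W/L) = 4.096 mA/V².
Assume saturation: I_D = ½ k_n V_ov² = 0.5 × 4.096 × 0.623² = 0.795 mA, giving V_DS = V_DD − I_D R_D = 2.45 − 0.795 × 0.471 = 2.08 V.
V_DS = 2.08 V ≥ V_ov = 0.623 V, confirming saturation.

I_D = 0.795 mA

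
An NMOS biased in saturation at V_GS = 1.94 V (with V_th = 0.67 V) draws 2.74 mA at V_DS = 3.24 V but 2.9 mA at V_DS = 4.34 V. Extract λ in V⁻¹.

λ = 0.0641 V⁻¹

With V_GS fixed, I_D ∝ (1 + λ V_DS) in saturation, so I_D2/I_D1 = (1 + λ V_DS2)/(1 + λ V_DS1).
2.9/2.74 = 1.058 = (1 + 4.34 λ)/(1 + 3.24 λ).
Solving: λ (I_D1 V_DS2 − I_D2 V_DS1) = I_D2 − I_D1, so λ = (2.9 − 2.74) / (2.74 × 4.34 − 2.9 × 3.24) = 0.16 / 2.5 = 0.0641 V⁻¹.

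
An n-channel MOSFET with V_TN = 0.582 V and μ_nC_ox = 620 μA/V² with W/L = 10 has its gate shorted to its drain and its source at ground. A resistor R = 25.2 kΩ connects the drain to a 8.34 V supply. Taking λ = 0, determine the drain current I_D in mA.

I_D = 0.296 mA

With gate tied to drain, V_GS = V_DS ≥ V_GS − V_TN, so the device is in saturation.
k_n = μ_nC_ox · (W/L) = 6.2 mA/V².
KCL at the drain: ½ k_n (V_GS − V_TN)² = (V_DD − V_GS)/R.
Let x = V_GS − 0.582. Then 78.1 x² + x − 7.758 = 0, giving x = 0.309 V (positive root), so V_GS = 0.891 V.
I_D = (V_DD − V_GS)/R = (8.34 − 0.891) / 25.2 = 0.296 mA.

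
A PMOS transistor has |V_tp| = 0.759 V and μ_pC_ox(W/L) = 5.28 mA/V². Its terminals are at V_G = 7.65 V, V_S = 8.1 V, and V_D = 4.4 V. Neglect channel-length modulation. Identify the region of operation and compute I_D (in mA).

V_SG = V_S − V_G = 8.1 − 7.65 = 0.45 V; V_SD = V_S − V_D = 8.1 − 4.4 = 3.7 V.
V_SG = 0.45 V < |V_tp| = 0.759 V, so the transistor is in cutoff.

Cutoff; I_D = 0 mA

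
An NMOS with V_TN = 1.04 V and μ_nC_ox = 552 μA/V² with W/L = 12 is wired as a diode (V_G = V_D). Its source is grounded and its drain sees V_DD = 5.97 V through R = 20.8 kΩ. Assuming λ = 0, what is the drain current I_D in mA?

With gate tied to drain, V_GS = V_DS ≥ V_GS − V_TN, so the device is in saturation.
k_n = μ_nC_ox · (W/L) = 6.624 mA/V².
KCL at the drain: ½ k_n (V_GS − V_TN)² = (V_DD − V_GS)/R.
Let x = V_GS − 1.04. Then 68.9 x² + x − 4.93 = 0, giving x = 0.26 V (positive root), so V_GS = 1.3 V.
I_D = (V_DD − V_GS)/R = (5.97 − 1.3) / 20.8 = 0.225 mA.

I_D = 0.225 mA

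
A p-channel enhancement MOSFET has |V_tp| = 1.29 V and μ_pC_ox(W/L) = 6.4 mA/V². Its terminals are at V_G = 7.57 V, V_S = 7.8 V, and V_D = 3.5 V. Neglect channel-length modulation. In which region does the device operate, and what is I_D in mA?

V_SG = V_S − V_G = 7.8 − 7.57 = 0.23 V; V_SD = V_S − V_D = 7.8 − 3.5 = 4.3 V.
V_SG = 0.23 V < |V_tp| = 1.29 V, so the transistor is in cutoff.

Cutoff; I_D = 0 mA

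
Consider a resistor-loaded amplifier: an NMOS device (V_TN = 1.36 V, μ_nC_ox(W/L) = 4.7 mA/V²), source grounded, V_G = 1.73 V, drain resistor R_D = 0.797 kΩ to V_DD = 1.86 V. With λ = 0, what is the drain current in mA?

I_D = 0.322 mA

V_GS = V_G = 1.73 V, so V_ov = 1.73 − 1.36 = 0.37 V.
Assume saturation: I_D = ½ k_n V_ov² = 0.5 × 4.7 × 0.37² = 0.322 mA, giving V_DS = V_DD − I_D R_D = 1.86 − 0.322 × 0.797 = 1.6 V.
V_DS = 1.6 V ≥ V_ov = 0.37 V, confirming saturation.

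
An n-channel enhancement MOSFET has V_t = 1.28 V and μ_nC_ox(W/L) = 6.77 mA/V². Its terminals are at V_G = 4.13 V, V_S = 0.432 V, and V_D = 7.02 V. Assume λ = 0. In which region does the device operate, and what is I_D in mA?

Saturation; I_D = 19.8 mA

V_GS = V_G − V_S = 4.13 − 0.432 = 3.7 V; V_DS = V_D − V_S = 7.02 − 0.432 = 6.59 V.
V_ov = V_GS − V_t = 3.7 − 1.28 = 2.42 V.
Since V_DS = 6.59 V ≥ V_ov = 2.42 V, the device is in saturation.
I_D = ½ k_n V_ov² = 0.5 × 6.77 × 2.42² = 19.8 mA.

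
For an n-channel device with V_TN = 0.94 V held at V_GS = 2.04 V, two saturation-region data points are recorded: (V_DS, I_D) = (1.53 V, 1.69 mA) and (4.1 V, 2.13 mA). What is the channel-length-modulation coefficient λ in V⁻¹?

λ = 0.120 V⁻¹

With V_GS fixed, I_D ∝ (1 + λ V_DS) in saturation, so I_D2/I_D1 = (1 + λ V_DS2)/(1 + λ V_DS1).
2.13/1.69 = 1.26 = (1 + 4.1 λ)/(1 + 1.53 λ).
Solving: λ (I_D1 V_DS2 − I_D2 V_DS1) = I_D2 − I_D1, so λ = (2.13 − 1.69) / (1.69 × 4.1 − 2.13 × 1.53) = 0.44 / 3.67 = 0.12 V⁻¹.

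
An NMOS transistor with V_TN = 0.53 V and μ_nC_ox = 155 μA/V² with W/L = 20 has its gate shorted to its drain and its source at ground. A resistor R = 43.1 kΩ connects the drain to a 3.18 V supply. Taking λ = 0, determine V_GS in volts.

V_GS = 0.722 V

With gate tied to drain, V_GS = V_DS ≥ V_GS − V_TN, so the device is in saturation.
k_n = μ_nC_ox · (W/L) = 3.1 mA/V².
KCL at the drain: ½ k_n (V_GS − V_TN)² = (V_DD − V_GS)/R.
Let x = V_GS − 0.53. Then 66.8 x² + x − 2.65 = 0, giving x = 0.192 V (positive root), so V_GS = 0.722 V.
I_D = (V_DD − V_GS)/R = (3.18 − 0.722) / 43.1 = 0.057 mA.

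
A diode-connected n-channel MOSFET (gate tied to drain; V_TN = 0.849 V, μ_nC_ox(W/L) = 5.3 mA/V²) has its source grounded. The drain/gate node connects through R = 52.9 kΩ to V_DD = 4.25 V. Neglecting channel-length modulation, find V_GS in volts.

With gate tied to drain, V_GS = V_DS ≥ V_GS − V_TN, so the device is in saturation.
KCL at the drain: ½ k_n (V_GS − V_TN)² = (V_DD − V_GS)/R.
Let x = V_GS − 0.849. Then 140 x² + x − 3.401 = 0, giving x = 0.152 V (positive root), so V_GS = 1 V.
I_D = (V_DD − V_GS)/R = (4.25 − 1) / 52.9 = 0.0614 mA.

V_GS = 1.00 V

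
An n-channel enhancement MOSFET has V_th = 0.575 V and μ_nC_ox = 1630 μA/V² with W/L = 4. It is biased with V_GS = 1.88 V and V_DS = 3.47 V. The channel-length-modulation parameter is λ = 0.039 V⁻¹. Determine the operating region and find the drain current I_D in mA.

k_n = μ_nC_ox · (W/L) = 6.52 mA/V².
V_ov = V_GS − V_th = 1.88 − 0.575 = 1.3 V.
Since V_DS = 3.47 V ≥ V_ov = 1.3 V, the device is in saturation.
I_D = ½ k_n V_ov² (1 + λ V_DS) = 0.5 × 6.52 × 1.3² × (1 + 0.039 × 3.47) = 6.3 mA.

Saturation; I_D = 6.30 mA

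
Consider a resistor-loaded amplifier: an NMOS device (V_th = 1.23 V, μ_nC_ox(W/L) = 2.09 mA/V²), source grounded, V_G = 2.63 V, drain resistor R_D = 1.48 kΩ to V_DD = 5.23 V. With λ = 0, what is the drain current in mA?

I_D = 2.05 mA

V_GS = V_G = 2.63 V, so V_ov = 2.63 − 1.23 = 1.4 V.
Assume saturation: I_D = ½ k_n V_ov² = 0.5 × 2.09 × 1.4² = 2.05 mA, giving V_DS = V_DD − I_D R_D = 5.23 − 2.05 × 1.48 = 2.2 V.
V_DS = 2.2 V ≥ V_ov = 1.4 V, confirming saturation.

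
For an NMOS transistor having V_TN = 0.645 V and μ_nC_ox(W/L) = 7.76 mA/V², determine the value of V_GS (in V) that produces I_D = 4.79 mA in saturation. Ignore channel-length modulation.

V_GS = 1.76 V

In saturation I_D = ½ k_n (V_GS − V_TN)², so V_GS − V_TN = √(2 I_D / k_n) = √(2 × 4.79 / 7.76) = 1.11 V.
V_GS = 0.645 + 1.11 = 1.76 V.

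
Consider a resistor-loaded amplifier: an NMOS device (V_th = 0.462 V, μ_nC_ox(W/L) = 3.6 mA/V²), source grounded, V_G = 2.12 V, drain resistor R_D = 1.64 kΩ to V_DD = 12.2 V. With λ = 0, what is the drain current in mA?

V_GS = V_G = 2.12 V, so V_ov = 2.12 − 0.462 = 1.66 V.
Assume saturation: I_D = ½ k_n V_ov² = 0.5 × 3.6 × 1.66² = 4.95 mA, giving V_DS = V_DD − I_D R_D = 12.2 − 4.95 × 1.64 = 4.09 V.
V_DS = 4.09 V ≥ V_ov = 1.66 V, confirming saturation.

I_D = 4.95 mA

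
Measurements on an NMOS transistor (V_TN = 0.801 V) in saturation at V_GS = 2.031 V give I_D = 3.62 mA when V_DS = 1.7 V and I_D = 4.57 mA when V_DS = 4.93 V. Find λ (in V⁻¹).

With V_GS fixed, I_D ∝ (1 + λ V_DS) in saturation, so I_D2/I_D1 = (1 + λ V_DS2)/(1 + λ V_DS1).
4.57/3.62 = 1.262 = (1 + 4.93 λ)/(1 + 1.7 λ).
Solving: λ (I_D1 V_DS2 − I_D2 V_DS1) = I_D2 − I_D1, so λ = (4.57 − 3.62) / (3.62 × 4.93 − 4.57 × 1.7) = 0.95 / 10.1 = 0.0943 V⁻¹.

λ = 0.0943 V⁻¹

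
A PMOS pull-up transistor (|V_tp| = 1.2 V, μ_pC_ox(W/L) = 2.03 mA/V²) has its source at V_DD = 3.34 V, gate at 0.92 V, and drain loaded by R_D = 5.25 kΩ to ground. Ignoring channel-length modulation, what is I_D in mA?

I_D = 0.586 mA

V_SG = V_DD − V_G = 3.34 − 0.92 = 2.42 V, so V_ov = 2.42 − 1.2 = 1.22 V.
Assume saturation: I_D = ½ k_p V_ov² = 0.5 × 2.03 × 1.22² = 1.51 mA, giving V_SD = V_DD − I_D R_D = 3.34 − 1.51 × 5.25 = -4.59 V.
But -4.59 V < V_ov = 1.22 V, so the device is actually in triode.
In triode I_D = k_p[V_ov V_SD − ½ V_SD²] and I_D = (V_DD − V_SD)/R_D. Equating: 5.33 V_SD² − 14 V_SD + 3.34 = 0, giving V_SD = 0.265 V (the root below V_ov).
I_D = (3.34 − 0.265) / 5.25 = 0.586 mA.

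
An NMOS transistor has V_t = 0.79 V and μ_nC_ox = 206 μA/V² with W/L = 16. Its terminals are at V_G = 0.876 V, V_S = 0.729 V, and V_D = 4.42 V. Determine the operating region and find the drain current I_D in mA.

V_GS = V_G − V_S = 0.876 − 0.729 = 0.147 V; V_DS = V_D − V_S = 4.42 − 0.729 = 3.69 V.
V_GS = 0.147 V < V_t = 0.79 V, so the transistor is in cutoff.

Cutoff; I_D = 0 mA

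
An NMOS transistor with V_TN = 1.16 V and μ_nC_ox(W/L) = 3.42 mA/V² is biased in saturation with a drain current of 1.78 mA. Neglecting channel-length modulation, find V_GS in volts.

In saturation I_D = ½ k_n (V_GS − V_TN)², so V_GS − V_TN = √(2 I_D / k_n) = √(2 × 1.78 / 3.42) = 1.02 V.
V_GS = 1.16 + 1.02 = 2.18 V.

V_GS = 2.18 V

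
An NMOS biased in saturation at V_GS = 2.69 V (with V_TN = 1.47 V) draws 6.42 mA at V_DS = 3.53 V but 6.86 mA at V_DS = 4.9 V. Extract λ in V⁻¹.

With V_GS fixed, I_D ∝ (1 + λ V_DS) in saturation, so I_D2/I_D1 = (1 + λ V_DS2)/(1 + λ V_DS1).
6.86/6.42 = 1.069 = (1 + 4.9 λ)/(1 + 3.53 λ).
Solving: λ (I_D1 V_DS2 − I_D2 V_DS1) = I_D2 − I_D1, so λ = (6.86 − 6.42) / (6.42 × 4.9 − 6.86 × 3.53) = 0.44 / 7.24 = 0.0608 V⁻¹.

λ = 0.0608 V⁻¹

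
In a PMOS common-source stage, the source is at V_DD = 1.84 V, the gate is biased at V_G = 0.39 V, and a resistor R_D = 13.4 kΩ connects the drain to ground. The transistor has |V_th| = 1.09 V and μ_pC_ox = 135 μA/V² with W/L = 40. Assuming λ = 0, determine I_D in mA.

I_D = 0.132 mA

V_SG = V_DD − V_G = 1.84 − 0.39 = 1.45 V, so V_ov = 1.45 − 1.09 = 0.36 V.
k_p = μ_pC_ox · (W/L) = 5.4 mA/V².
Assume saturation: I_D = ½ k_p V_ov² = 0.5 × 5.4 × 0.36² = 0.35 mA, giving V_SD = V_DD − I_D R_D = 1.84 − 0.35 × 13.4 = -2.85 V.
But -2.85 V < V_ov = 0.36 V, so the device is actually in triode.
In triode I_D = k_p[V_ov V_SD − ½ V_SD²] and I_D = (V_DD − V_SD)/R_D. Equating: 36.2 V_SD² − 27.05 V_SD + 1.84 = 0, giving V_SD = 0.0757 V (the root below V_ov).
I_D = (1.84 − 0.0757) / 13.4 = 0.132 mA.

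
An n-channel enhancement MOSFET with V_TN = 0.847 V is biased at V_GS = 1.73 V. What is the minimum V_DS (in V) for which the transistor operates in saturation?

V_DS,sat = 0.883 V

The boundary between triode and saturation is V_DS = V_GS − V_TN = V_ov.
V_ov = 1.73 − 0.847 = 0.883 V.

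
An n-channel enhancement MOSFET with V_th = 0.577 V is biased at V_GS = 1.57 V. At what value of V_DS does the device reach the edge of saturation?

The boundary between triode and saturation is V_DS = V_GS − V_th = V_ov.
V_ov = 1.57 − 0.577 = 0.993 V.

V_DS,sat = 0.993 V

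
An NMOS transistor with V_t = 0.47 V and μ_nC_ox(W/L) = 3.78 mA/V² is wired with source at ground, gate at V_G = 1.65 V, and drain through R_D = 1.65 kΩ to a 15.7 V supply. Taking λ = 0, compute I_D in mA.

I_D = 2.63 mA

V_GS = V_G = 1.65 V, so V_ov = 1.65 − 0.47 = 1.18 V.
Assume saturation: I_D = ½ k_n V_ov² = 0.5 × 3.78 × 1.18² = 2.63 mA, giving V_DS = V_DD − I_D R_D = 15.7 − 2.63 × 1.65 = 11.4 V.
V_DS = 11.4 V ≥ V_ov = 1.18 V, confirming saturation.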